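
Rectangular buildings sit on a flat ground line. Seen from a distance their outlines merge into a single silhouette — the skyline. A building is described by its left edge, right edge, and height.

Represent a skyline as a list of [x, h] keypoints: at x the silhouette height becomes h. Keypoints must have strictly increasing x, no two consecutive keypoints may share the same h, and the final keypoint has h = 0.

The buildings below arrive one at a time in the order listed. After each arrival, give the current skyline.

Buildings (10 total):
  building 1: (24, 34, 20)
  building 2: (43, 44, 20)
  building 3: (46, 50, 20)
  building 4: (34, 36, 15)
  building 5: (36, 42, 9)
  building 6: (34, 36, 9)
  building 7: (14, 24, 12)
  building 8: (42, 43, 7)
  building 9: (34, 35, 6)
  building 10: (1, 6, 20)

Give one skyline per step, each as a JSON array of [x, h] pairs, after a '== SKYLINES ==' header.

== SKYLINES ==
[[24,20],[34,0]]
[[24,20],[34,0],[43,20],[44,0]]
[[24,20],[34,0],[43,20],[44,0],[46,20],[50,0]]
[[24,20],[34,15],[36,0],[43,20],[44,0],[46,20],[50,0]]
[[24,20],[34,15],[36,9],[42,0],[43,20],[44,0],[46,20],[50,0]]
[[24,20],[34,15],[36,9],[42,0],[43,20],[44,0],[46,20],[50,0]]
[[14,12],[24,20],[34,15],[36,9],[42,0],[43,20],[44,0],[46,20],[50,0]]
[[14,12],[24,20],[34,15],[36,9],[42,7],[43,20],[44,0],[46,20],[50,0]]
[[14,12],[24,20],[34,15],[36,9],[42,7],[43,20],[44,0],[46,20],[50,0]]
[[1,20],[6,0],[14,12],[24,20],[34,15],[36,9],[42,7],[43,20],[44,0],[46,20],[50,0]]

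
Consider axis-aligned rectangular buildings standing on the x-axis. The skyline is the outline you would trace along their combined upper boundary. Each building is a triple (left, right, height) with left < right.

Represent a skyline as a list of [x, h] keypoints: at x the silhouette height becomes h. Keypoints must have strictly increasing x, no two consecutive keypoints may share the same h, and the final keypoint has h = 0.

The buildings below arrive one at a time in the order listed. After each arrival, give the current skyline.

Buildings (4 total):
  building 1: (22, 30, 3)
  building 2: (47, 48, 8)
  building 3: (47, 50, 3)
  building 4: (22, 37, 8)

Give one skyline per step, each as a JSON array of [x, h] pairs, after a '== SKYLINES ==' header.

== SKYLINES ==
[[22,3],[30,0]]
[[22,3],[30,0],[47,8],[48,0]]
[[22,3],[30,0],[47,8],[48,3],[50,0]]
[[22,8],[37,0],[47,8],[48,3],[50,0]]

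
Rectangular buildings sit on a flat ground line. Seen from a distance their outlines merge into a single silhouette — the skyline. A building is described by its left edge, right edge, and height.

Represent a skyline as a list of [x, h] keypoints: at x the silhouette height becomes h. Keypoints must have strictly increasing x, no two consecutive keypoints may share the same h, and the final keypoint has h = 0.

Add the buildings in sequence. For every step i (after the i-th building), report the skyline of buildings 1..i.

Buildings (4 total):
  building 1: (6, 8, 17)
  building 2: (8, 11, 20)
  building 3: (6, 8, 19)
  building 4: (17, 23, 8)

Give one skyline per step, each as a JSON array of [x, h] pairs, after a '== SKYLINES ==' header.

== SKYLINES ==
[[6,17],[8,0]]
[[6,17],[8,20],[11,0]]
[[6,19],[8,20],[11,0]]
[[6,19],[8,20],[11,0],[17,8],[23,0]]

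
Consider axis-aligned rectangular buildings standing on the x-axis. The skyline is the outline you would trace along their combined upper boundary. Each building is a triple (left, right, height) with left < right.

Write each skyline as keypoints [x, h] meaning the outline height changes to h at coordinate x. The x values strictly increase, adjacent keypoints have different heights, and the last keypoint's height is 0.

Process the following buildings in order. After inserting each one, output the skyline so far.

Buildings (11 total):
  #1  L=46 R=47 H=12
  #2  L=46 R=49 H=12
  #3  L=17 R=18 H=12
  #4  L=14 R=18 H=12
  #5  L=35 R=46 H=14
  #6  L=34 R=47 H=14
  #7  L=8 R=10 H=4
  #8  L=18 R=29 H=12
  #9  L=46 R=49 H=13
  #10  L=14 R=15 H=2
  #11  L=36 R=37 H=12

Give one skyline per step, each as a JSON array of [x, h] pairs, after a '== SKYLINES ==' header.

== SKYLINES ==
[[46,12],[47,0]]
[[46,12],[49,0]]
[[17,12],[18,0],[46,12],[49,0]]
[[14,12],[18,0],[46,12],[49,0]]
[[14,12],[18,0],[35,14],[46,12],[49,0]]
[[14,12],[18,0],[34,14],[47,12],[49,0]]
[[8,4],[10,0],[14,12],[18,0],[34,14],[47,12],[49,0]]
[[8,4],[10,0],[14,12],[29,0],[34,14],[47,12],[49,0]]
[[8,4],[10,0],[14,12],[29,0],[34,14],[47,13],[49,0]]
[[8,4],[10,0],[14,12],[29,0],[34,14],[47,13],[49,0]]
[[8,4],[10,0],[14,12],[29,0],[34,14],[47,13],[49,0]]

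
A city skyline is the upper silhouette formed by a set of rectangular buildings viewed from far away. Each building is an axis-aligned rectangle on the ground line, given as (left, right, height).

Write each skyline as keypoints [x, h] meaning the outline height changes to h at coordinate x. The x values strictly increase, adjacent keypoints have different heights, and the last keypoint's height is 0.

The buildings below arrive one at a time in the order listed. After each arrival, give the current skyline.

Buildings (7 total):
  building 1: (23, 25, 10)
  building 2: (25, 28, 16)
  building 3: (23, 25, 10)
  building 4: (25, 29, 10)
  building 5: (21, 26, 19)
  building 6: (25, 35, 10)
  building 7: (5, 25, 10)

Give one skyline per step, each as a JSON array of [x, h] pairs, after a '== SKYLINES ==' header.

== SKYLINES ==
[[23,10],[25,0]]
[[23,10],[25,16],[28,0]]
[[23,10],[25,16],[28,0]]
[[23,10],[25,16],[28,10],[29,0]]
[[21,19],[26,16],[28,10],[29,0]]
[[21,19],[26,16],[28,10],[35,0]]
[[5,10],[21,19],[26,16],[28,10],[35,0]]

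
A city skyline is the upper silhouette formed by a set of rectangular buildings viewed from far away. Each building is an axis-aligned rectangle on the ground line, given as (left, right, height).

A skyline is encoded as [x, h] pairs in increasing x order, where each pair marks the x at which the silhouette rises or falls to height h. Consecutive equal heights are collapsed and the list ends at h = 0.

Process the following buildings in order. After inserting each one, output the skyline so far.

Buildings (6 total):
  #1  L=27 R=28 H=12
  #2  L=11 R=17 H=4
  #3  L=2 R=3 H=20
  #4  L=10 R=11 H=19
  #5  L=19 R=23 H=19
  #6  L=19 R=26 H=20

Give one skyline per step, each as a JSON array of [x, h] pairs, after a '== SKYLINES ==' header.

== SKYLINES ==
[[27,12],[28,0]]
[[11,4],[17,0],[27,12],[28,0]]
[[2,20],[3,0],[11,4],[17,0],[27,12],[28,0]]
[[2,20],[3,0],[10,19],[11,4],[17,0],[27,12],[28,0]]
[[2,20],[3,0],[10,19],[11,4],[17,0],[19,19],[23,0],[27,12],[28,0]]
[[2,20],[3,0],[10,19],[11,4],[17,0],[19,20],[26,0],[27,12],[28,0]]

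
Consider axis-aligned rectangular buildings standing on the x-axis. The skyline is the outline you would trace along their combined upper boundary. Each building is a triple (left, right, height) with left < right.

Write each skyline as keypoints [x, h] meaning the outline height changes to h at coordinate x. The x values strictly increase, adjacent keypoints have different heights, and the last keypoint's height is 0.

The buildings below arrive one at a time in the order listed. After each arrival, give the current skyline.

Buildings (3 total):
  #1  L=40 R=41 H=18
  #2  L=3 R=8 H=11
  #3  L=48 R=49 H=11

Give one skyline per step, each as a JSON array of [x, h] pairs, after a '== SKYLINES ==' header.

== SKYLINES ==
[[40,18],[41,0]]
[[3,11],[8,0],[40,18],[41,0]]
[[3,11],[8,0],[40,18],[41,0],[48,11],[49,0]]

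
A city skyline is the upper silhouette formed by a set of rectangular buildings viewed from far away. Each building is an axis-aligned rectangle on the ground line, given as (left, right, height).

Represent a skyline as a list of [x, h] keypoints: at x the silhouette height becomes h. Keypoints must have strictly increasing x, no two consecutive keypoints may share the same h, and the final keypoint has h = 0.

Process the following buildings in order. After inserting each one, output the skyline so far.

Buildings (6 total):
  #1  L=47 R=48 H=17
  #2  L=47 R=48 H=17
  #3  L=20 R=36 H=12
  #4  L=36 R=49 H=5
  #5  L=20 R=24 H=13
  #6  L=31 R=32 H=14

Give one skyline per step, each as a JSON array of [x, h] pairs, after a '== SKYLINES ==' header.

== SKYLINES ==
[[47,17],[48,0]]
[[47,17],[48,0]]
[[20,12],[36,0],[47,17],[48,0]]
[[20,12],[36,5],[47,17],[48,5],[49,0]]
[[20,13],[24,12],[36,5],[47,17],[48,5],[49,0]]
[[20,13],[24,12],[31,14],[32,12],[36,5],[47,17],[48,5],[49,0]]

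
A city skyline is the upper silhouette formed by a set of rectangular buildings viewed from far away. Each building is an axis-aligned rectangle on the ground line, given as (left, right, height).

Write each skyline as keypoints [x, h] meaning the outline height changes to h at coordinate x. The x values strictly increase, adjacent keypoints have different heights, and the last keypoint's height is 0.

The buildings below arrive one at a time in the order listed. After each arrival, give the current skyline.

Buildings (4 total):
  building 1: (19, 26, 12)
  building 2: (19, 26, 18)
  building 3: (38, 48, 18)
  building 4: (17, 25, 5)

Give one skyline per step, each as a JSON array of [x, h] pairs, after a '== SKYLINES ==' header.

== SKYLINES ==
[[19,12],[26,0]]
[[19,18],[26,0]]
[[19,18],[26,0],[38,18],[48,0]]
[[17,5],[19,18],[26,0],[38,18],[48,0]]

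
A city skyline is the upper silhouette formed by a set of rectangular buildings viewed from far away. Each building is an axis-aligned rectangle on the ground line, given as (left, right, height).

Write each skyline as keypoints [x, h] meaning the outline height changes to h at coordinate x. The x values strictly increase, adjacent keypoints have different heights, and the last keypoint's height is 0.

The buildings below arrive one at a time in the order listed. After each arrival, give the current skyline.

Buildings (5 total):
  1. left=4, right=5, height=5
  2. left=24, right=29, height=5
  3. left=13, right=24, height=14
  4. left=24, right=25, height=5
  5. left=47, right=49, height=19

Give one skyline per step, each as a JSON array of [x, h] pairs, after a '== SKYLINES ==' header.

== SKYLINES ==
[[4,5],[5,0]]
[[4,5],[5,0],[24,5],[29,0]]
[[4,5],[5,0],[13,14],[24,5],[29,0]]
[[4,5],[5,0],[13,14],[24,5],[29,0]]
[[4,5],[5,0],[13,14],[24,5],[29,0],[47,19],[49,0]]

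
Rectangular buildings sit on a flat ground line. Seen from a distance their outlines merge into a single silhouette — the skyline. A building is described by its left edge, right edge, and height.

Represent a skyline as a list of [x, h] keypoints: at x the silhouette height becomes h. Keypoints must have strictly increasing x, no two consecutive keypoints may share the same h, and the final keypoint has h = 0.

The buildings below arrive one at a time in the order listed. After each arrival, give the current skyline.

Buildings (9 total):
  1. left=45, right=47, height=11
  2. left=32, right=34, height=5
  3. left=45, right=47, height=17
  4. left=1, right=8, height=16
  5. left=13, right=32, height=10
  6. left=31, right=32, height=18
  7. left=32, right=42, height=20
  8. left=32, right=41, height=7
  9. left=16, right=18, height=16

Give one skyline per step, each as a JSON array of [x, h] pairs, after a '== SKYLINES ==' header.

== SKYLINES ==
[[45,11],[47,0]]
[[32,5],[34,0],[45,11],[47,0]]
[[32,5],[34,0],[45,17],[47,0]]
[[1,16],[8,0],[32,5],[34,0],[45,17],[47,0]]
[[1,16],[8,0],[13,10],[32,5],[34,0],[45,17],[47,0]]
[[1,16],[8,0],[13,10],[31,18],[32,5],[34,0],[45,17],[47,0]]
[[1,16],[8,0],[13,10],[31,18],[32,20],[42,0],[45,17],[47,0]]
[[1,16],[8,0],[13,10],[31,18],[32,20],[42,0],[45,17],[47,0]]
[[1,16],[8,0],[13,10],[16,16],[18,10],[31,18],[32,20],[42,0],[45,17],[47,0]]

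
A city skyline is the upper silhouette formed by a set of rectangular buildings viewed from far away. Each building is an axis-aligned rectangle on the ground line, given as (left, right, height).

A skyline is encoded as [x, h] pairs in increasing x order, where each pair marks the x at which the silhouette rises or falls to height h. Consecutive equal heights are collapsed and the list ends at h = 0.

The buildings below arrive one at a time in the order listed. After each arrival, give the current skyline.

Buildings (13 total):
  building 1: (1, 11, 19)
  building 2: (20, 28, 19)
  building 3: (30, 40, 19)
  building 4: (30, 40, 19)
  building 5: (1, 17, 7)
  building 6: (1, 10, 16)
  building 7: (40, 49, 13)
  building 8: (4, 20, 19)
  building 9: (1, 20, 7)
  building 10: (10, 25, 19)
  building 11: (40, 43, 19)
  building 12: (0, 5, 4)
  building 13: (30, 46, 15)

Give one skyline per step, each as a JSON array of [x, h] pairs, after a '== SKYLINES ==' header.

== SKYLINES ==
[[1,19],[11,0]]
[[1,19],[11,0],[20,19],[28,0]]
[[1,19],[11,0],[20,19],[28,0],[30,19],[40,0]]
[[1,19],[11,0],[20,19],[28,0],[30,19],[40,0]]
[[1,19],[11,7],[17,0],[20,19],[28,0],[30,19],[40,0]]
[[1,19],[11,7],[17,0],[20,19],[28,0],[30,19],[40,0]]
[[1,19],[11,7],[17,0],[20,19],[28,0],[30,19],[40,13],[49,0]]
[[1,19],[28,0],[30,19],[40,13],[49,0]]
[[1,19],[28,0],[30,19],[40,13],[49,0]]
[[1,19],[28,0],[30,19],[40,13],[49,0]]
[[1,19],[28,0],[30,19],[43,13],[49,0]]
[[0,4],[1,19],[28,0],[30,19],[43,13],[49,0]]
[[0,4],[1,19],[28,0],[30,19],[43,15],[46,13],[49,0]]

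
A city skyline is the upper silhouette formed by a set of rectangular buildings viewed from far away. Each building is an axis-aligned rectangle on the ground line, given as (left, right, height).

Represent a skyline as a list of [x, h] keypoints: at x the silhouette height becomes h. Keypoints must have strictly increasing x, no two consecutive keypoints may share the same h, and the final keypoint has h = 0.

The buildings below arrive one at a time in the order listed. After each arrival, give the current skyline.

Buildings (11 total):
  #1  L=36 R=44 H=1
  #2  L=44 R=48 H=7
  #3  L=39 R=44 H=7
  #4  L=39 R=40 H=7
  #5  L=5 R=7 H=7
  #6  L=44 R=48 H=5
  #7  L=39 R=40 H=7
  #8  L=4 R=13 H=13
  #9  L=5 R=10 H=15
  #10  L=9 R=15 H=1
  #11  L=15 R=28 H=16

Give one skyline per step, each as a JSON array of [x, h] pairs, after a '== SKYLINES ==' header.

== SKYLINES ==
[[36,1],[44,0]]
[[36,1],[44,7],[48,0]]
[[36,1],[39,7],[48,0]]
[[36,1],[39,7],[48,0]]
[[5,7],[7,0],[36,1],[39,7],[48,0]]
[[5,7],[7,0],[36,1],[39,7],[48,0]]
[[5,7],[7,0],[36,1],[39,7],[48,0]]
[[4,13],[13,0],[36,1],[39,7],[48,0]]
[[4,13],[5,15],[10,13],[13,0],[36,1],[39,7],[48,0]]
[[4,13],[5,15],[10,13],[13,1],[15,0],[36,1],[39,7],[48,0]]
[[4,13],[5,15],[10,13],[13,1],[15,16],[28,0],[36,1],[39,7],[48,0]]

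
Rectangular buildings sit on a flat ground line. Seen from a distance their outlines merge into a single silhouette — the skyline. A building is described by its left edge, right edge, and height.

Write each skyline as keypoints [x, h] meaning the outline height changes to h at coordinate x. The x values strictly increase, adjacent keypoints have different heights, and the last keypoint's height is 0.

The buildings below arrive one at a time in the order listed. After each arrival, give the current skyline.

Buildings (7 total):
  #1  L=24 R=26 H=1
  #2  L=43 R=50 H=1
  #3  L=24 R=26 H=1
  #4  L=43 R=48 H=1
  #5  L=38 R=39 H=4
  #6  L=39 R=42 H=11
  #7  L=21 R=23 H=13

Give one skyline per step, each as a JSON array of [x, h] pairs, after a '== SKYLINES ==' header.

== SKYLINES ==
[[24,1],[26,0]]
[[24,1],[26,0],[43,1],[50,0]]
[[24,1],[26,0],[43,1],[50,0]]
[[24,1],[26,0],[43,1],[50,0]]
[[24,1],[26,0],[38,4],[39,0],[43,1],[50,0]]
[[24,1],[26,0],[38,4],[39,11],[42,0],[43,1],[50,0]]
[[21,13],[23,0],[24,1],[26,0],[38,4],[39,11],[42,0],[43,1],[50,0]]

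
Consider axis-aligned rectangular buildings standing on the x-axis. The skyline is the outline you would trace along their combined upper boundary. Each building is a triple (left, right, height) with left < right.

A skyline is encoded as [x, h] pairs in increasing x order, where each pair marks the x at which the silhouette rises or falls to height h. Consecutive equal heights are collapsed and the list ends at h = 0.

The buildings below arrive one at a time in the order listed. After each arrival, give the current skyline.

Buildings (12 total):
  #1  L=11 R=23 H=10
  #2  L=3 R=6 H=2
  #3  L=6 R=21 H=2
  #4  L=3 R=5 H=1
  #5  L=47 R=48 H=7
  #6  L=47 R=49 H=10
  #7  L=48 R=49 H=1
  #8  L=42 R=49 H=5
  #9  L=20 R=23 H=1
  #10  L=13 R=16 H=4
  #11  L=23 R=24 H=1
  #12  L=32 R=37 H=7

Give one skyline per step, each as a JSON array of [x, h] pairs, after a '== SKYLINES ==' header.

== SKYLINES ==
[[11,10],[23,0]]
[[3,2],[6,0],[11,10],[23,0]]
[[3,2],[11,10],[23,0]]
[[3,2],[11,10],[23,0]]
[[3,2],[11,10],[23,0],[47,7],[48,0]]
[[3,2],[11,10],[23,0],[47,10],[49,0]]
[[3,2],[11,10],[23,0],[47,10],[49,0]]
[[3,2],[11,10],[23,0],[42,5],[47,10],[49,0]]
[[3,2],[11,10],[23,0],[42,5],[47,10],[49,0]]
[[3,2],[11,10],[23,0],[42,5],[47,10],[49,0]]
[[3,2],[11,10],[23,1],[24,0],[42,5],[47,10],[49,0]]
[[3,2],[11,10],[23,1],[24,0],[32,7],[37,0],[42,5],[47,10],[49,0]]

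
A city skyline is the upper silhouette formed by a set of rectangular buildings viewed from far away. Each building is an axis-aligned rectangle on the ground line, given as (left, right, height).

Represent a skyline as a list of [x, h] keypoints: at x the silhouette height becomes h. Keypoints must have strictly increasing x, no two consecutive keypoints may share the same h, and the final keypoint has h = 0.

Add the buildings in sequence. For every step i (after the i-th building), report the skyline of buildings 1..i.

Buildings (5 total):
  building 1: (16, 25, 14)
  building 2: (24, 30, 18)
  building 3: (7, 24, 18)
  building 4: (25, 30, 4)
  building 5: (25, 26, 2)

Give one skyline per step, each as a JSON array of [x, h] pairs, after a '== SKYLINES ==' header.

== SKYLINES ==
[[16,14],[25,0]]
[[16,14],[24,18],[30,0]]
[[7,18],[30,0]]
[[7,18],[30,0]]
[[7,18],[30,0]]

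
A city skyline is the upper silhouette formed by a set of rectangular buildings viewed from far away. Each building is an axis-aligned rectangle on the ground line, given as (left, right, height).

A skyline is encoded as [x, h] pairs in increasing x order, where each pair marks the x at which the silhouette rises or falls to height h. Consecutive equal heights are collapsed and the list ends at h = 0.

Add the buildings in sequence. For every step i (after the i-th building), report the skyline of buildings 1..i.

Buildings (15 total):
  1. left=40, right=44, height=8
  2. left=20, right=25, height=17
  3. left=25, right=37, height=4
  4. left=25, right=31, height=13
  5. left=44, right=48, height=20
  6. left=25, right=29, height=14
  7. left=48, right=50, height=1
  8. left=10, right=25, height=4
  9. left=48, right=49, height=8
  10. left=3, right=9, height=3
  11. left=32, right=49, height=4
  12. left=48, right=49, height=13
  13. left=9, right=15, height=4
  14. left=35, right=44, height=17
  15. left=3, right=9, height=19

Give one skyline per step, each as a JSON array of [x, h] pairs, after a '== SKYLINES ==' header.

== SKYLINES ==
[[40,8],[44,0]]
[[20,17],[25,0],[40,8],[44,0]]
[[20,17],[25,4],[37,0],[40,8],[44,0]]
[[20,17],[25,13],[31,4],[37,0],[40,8],[44,0]]
[[20,17],[25,13],[31,4],[37,0],[40,8],[44,20],[48,0]]
[[20,17],[25,14],[29,13],[31,4],[37,0],[40,8],[44,20],[48,0]]
[[20,17],[25,14],[29,13],[31,4],[37,0],[40,8],[44,20],[48,1],[50,0]]
[[10,4],[20,17],[25,14],[29,13],[31,4],[37,0],[40,8],[44,20],[48,1],[50,0]]
[[10,4],[20,17],[25,14],[29,13],[31,4],[37,0],[40,8],[44,20],[48,8],[49,1],[50,0]]
[[3,3],[9,0],[10,4],[20,17],[25,14],[29,13],[31,4],[37,0],[40,8],[44,20],[48,8],[49,1],[50,0]]
[[3,3],[9,0],[10,4],[20,17],[25,14],[29,13],[31,4],[40,8],[44,20],[48,8],[49,1],[50,0]]
[[3,3],[9,0],[10,4],[20,17],[25,14],[29,13],[31,4],[40,8],[44,20],[48,13],[49,1],[50,0]]
[[3,3],[9,4],[20,17],[25,14],[29,13],[31,4],[40,8],[44,20],[48,13],[49,1],[50,0]]
[[3,3],[9,4],[20,17],[25,14],[29,13],[31,4],[35,17],[44,20],[48,13],[49,1],[50,0]]
[[3,19],[9,4],[20,17],[25,14],[29,13],[31,4],[35,17],[44,20],[48,13],[49,1],[50,0]]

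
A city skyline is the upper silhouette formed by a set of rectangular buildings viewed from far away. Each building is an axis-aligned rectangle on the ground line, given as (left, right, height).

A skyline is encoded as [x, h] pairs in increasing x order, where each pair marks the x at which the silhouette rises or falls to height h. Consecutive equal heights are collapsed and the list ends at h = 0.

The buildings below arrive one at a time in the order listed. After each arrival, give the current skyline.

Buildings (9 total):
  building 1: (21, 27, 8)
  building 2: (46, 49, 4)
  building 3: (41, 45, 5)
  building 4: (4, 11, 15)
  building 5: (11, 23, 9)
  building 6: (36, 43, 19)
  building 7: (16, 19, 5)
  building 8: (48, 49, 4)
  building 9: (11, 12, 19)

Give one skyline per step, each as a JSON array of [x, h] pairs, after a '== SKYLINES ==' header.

== SKYLINES ==
[[21,8],[27,0]]
[[21,8],[27,0],[46,4],[49,0]]
[[21,8],[27,0],[41,5],[45,0],[46,4],[49,0]]
[[4,15],[11,0],[21,8],[27,0],[41,5],[45,0],[46,4],[49,0]]
[[4,15],[11,9],[23,8],[27,0],[41,5],[45,0],[46,4],[49,0]]
[[4,15],[11,9],[23,8],[27,0],[36,19],[43,5],[45,0],[46,4],[49,0]]
[[4,15],[11,9],[23,8],[27,0],[36,19],[43,5],[45,0],[46,4],[49,0]]
[[4,15],[11,9],[23,8],[27,0],[36,19],[43,5],[45,0],[46,4],[49,0]]
[[4,15],[11,19],[12,9],[23,8],[27,0],[36,19],[43,5],[45,0],[46,4],[49,0]]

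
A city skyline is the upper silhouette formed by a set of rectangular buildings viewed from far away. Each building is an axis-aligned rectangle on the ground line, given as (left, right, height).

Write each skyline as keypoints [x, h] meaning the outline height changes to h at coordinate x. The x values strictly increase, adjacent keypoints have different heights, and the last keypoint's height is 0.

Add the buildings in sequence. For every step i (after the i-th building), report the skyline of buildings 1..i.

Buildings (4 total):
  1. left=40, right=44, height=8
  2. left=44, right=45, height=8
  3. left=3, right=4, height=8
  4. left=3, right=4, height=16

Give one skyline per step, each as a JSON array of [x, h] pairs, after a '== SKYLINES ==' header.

== SKYLINES ==
[[40,8],[44,0]]
[[40,8],[45,0]]
[[3,8],[4,0],[40,8],[45,0]]
[[3,16],[4,0],[40,8],[45,0]]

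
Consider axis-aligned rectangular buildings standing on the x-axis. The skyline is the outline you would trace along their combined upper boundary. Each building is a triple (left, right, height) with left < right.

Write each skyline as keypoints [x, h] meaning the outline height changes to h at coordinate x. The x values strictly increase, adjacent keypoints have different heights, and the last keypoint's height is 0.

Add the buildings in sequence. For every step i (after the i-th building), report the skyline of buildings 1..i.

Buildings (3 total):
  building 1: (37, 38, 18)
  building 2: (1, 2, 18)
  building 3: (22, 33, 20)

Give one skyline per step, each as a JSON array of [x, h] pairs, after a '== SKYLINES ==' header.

== SKYLINES ==
[[37,18],[38,0]]
[[1,18],[2,0],[37,18],[38,0]]
[[1,18],[2,0],[22,20],[33,0],[37,18],[38,0]]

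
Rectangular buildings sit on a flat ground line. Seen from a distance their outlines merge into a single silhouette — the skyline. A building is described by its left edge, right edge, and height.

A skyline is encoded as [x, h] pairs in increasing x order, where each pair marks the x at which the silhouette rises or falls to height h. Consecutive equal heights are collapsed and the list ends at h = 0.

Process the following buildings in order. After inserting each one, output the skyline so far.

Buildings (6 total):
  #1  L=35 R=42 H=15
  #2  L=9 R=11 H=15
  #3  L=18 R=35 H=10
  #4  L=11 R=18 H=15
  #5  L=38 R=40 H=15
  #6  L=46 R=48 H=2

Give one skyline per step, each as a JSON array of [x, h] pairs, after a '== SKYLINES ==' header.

== SKYLINES ==
[[35,15],[42,0]]
[[9,15],[11,0],[35,15],[42,0]]
[[9,15],[11,0],[18,10],[35,15],[42,0]]
[[9,15],[18,10],[35,15],[42,0]]
[[9,15],[18,10],[35,15],[42,0]]
[[9,15],[18,10],[35,15],[42,0],[46,2],[48,0]]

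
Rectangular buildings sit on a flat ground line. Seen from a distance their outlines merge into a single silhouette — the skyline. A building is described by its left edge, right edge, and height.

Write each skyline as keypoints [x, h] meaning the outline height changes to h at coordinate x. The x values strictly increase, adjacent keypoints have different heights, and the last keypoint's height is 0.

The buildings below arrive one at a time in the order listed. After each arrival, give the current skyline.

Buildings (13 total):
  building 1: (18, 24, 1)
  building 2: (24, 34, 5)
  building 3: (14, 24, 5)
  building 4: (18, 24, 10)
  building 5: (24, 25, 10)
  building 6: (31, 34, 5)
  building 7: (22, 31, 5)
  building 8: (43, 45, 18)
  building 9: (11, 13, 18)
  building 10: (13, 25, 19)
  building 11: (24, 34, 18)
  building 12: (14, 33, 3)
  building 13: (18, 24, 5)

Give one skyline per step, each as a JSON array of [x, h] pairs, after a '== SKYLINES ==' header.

== SKYLINES ==
[[18,1],[24,0]]
[[18,1],[24,5],[34,0]]
[[14,5],[34,0]]
[[14,5],[18,10],[24,5],[34,0]]
[[14,5],[18,10],[25,5],[34,0]]
[[14,5],[18,10],[25,5],[34,0]]
[[14,5],[18,10],[25,5],[34,0]]
[[14,5],[18,10],[25,5],[34,0],[43,18],[45,0]]
[[11,18],[13,0],[14,5],[18,10],[25,5],[34,0],[43,18],[45,0]]
[[11,18],[13,19],[25,5],[34,0],[43,18],[45,0]]
[[11,18],[13,19],[25,18],[34,0],[43,18],[45,0]]
[[11,18],[13,19],[25,18],[34,0],[43,18],[45,0]]
[[11,18],[13,19],[25,18],[34,0],[43,18],[45,0]]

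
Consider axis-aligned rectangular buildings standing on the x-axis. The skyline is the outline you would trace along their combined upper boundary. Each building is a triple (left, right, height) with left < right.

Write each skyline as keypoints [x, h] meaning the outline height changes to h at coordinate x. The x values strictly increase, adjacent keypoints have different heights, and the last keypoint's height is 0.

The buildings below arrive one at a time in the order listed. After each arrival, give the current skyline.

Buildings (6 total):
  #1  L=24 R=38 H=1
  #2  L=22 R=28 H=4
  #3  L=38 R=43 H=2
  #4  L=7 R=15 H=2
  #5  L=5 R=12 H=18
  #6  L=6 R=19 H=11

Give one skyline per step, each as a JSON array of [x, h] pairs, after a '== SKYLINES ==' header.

== SKYLINES ==
[[24,1],[38,0]]
[[22,4],[28,1],[38,0]]
[[22,4],[28,1],[38,2],[43,0]]
[[7,2],[15,0],[22,4],[28,1],[38,2],[43,0]]
[[5,18],[12,2],[15,0],[22,4],[28,1],[38,2],[43,0]]
[[5,18],[12,11],[19,0],[22,4],[28,1],[38,2],[43,0]]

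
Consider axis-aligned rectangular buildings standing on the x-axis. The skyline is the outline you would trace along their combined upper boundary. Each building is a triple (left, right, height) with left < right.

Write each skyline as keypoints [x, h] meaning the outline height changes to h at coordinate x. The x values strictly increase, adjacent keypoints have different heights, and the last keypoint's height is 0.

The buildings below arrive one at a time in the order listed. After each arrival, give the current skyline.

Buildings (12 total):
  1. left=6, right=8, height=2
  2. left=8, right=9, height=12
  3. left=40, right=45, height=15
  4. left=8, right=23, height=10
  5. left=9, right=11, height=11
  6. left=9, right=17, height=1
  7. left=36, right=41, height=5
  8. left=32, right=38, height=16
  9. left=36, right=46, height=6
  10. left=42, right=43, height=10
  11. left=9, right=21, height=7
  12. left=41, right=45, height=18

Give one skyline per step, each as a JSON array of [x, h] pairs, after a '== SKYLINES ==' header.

== SKYLINES ==
[[6,2],[8,0]]
[[6,2],[8,12],[9,0]]
[[6,2],[8,12],[9,0],[40,15],[45,0]]
[[6,2],[8,12],[9,10],[23,0],[40,15],[45,0]]
[[6,2],[8,12],[9,11],[11,10],[23,0],[40,15],[45,0]]
[[6,2],[8,12],[9,11],[11,10],[23,0],[40,15],[45,0]]
[[6,2],[8,12],[9,11],[11,10],[23,0],[36,5],[40,15],[45,0]]
[[6,2],[8,12],[9,11],[11,10],[23,0],[32,16],[38,5],[40,15],[45,0]]
[[6,2],[8,12],[9,11],[11,10],[23,0],[32,16],[38,6],[40,15],[45,6],[46,0]]
[[6,2],[8,12],[9,11],[11,10],[23,0],[32,16],[38,6],[40,15],[45,6],[46,0]]
[[6,2],[8,12],[9,11],[11,10],[23,0],[32,16],[38,6],[40,15],[45,6],[46,0]]
[[6,2],[8,12],[9,11],[11,10],[23,0],[32,16],[38,6],[40,15],[41,18],[45,6],[46,0]]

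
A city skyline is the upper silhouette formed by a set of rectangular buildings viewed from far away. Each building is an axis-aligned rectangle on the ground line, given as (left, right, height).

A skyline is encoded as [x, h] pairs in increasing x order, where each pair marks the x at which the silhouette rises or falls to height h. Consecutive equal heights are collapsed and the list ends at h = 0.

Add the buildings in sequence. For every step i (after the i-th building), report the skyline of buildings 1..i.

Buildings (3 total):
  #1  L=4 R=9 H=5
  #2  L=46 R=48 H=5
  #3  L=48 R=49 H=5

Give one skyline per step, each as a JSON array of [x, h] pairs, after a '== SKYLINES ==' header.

== SKYLINES ==
[[4,5],[9,0]]
[[4,5],[9,0],[46,5],[48,0]]
[[4,5],[9,0],[46,5],[49,0]]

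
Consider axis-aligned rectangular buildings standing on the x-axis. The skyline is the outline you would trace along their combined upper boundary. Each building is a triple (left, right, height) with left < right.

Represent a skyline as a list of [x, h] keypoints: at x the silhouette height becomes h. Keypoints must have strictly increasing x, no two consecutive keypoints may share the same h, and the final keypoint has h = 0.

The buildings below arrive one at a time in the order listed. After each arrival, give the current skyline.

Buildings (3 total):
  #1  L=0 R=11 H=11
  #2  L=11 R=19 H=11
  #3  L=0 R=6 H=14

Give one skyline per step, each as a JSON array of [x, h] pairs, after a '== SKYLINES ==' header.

== SKYLINES ==
[[0,11],[11,0]]
[[0,11],[19,0]]
[[0,14],[6,11],[19,0]]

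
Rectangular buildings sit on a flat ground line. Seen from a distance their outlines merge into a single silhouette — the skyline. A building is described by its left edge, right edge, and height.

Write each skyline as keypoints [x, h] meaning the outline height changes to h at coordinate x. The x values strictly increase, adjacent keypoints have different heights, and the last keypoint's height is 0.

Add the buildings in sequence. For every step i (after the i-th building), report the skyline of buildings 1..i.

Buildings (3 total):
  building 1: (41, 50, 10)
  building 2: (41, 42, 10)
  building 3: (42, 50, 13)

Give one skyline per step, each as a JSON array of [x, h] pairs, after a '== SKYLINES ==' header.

== SKYLINES ==
[[41,10],[50,0]]
[[41,10],[50,0]]
[[41,10],[42,13],[50,0]]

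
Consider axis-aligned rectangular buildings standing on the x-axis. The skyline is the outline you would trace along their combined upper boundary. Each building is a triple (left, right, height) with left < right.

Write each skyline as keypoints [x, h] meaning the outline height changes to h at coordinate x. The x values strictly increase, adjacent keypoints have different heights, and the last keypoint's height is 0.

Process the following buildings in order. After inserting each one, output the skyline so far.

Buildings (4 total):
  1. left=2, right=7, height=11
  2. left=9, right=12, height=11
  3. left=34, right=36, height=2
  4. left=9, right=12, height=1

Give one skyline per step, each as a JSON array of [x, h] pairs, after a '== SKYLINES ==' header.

== SKYLINES ==
[[2,11],[7,0]]
[[2,11],[7,0],[9,11],[12,0]]
[[2,11],[7,0],[9,11],[12,0],[34,2],[36,0]]
[[2,11],[7,0],[9,11],[12,0],[34,2],[36,0]]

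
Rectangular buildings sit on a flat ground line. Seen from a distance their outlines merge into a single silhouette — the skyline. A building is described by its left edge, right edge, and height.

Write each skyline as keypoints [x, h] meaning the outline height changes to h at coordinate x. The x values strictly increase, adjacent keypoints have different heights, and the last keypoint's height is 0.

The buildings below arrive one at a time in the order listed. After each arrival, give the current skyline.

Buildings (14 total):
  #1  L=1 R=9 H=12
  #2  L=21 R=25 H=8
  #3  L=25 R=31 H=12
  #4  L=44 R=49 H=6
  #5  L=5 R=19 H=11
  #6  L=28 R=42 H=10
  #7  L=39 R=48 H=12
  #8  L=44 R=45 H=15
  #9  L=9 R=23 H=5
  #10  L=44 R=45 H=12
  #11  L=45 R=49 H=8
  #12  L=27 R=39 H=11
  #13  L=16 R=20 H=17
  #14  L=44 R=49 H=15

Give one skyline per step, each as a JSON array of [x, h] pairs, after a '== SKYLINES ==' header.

== SKYLINES ==
[[1,12],[9,0]]
[[1,12],[9,0],[21,8],[25,0]]
[[1,12],[9,0],[21,8],[25,12],[31,0]]
[[1,12],[9,0],[21,8],[25,12],[31,0],[44,6],[49,0]]
[[1,12],[9,11],[19,0],[21,8],[25,12],[31,0],[44,6],[49,0]]
[[1,12],[9,11],[19,0],[21,8],[25,12],[31,10],[42,0],[44,6],[49,0]]
[[1,12],[9,11],[19,0],[21,8],[25,12],[31,10],[39,12],[48,6],[49,0]]
[[1,12],[9,11],[19,0],[21,8],[25,12],[31,10],[39,12],[44,15],[45,12],[48,6],[49,0]]
[[1,12],[9,11],[19,5],[21,8],[25,12],[31,10],[39,12],[44,15],[45,12],[48,6],[49,0]]
[[1,12],[9,11],[19,5],[21,8],[25,12],[31,10],[39,12],[44,15],[45,12],[48,6],[49,0]]
[[1,12],[9,11],[19,5],[21,8],[25,12],[31,10],[39,12],[44,15],[45,12],[48,8],[49,0]]
[[1,12],[9,11],[19,5],[21,8],[25,12],[31,11],[39,12],[44,15],[45,12],[48,8],[49,0]]
[[1,12],[9,11],[16,17],[20,5],[21,8],[25,12],[31,11],[39,12],[44,15],[45,12],[48,8],[49,0]]
[[1,12],[9,11],[16,17],[20,5],[21,8],[25,12],[31,11],[39,12],[44,15],[49,0]]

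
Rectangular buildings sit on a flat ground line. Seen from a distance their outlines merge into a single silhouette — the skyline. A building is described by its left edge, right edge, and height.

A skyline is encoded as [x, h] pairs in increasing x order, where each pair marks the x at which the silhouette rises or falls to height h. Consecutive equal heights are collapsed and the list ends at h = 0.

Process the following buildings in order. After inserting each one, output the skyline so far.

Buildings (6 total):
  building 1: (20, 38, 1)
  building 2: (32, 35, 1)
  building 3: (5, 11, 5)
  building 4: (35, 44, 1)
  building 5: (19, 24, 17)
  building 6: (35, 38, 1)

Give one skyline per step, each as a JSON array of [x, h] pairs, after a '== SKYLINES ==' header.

== SKYLINES ==
[[20,1],[38,0]]
[[20,1],[38,0]]
[[5,5],[11,0],[20,1],[38,0]]
[[5,5],[11,0],[20,1],[44,0]]
[[5,5],[11,0],[19,17],[24,1],[44,0]]
[[5,5],[11,0],[19,17],[24,1],[44,0]]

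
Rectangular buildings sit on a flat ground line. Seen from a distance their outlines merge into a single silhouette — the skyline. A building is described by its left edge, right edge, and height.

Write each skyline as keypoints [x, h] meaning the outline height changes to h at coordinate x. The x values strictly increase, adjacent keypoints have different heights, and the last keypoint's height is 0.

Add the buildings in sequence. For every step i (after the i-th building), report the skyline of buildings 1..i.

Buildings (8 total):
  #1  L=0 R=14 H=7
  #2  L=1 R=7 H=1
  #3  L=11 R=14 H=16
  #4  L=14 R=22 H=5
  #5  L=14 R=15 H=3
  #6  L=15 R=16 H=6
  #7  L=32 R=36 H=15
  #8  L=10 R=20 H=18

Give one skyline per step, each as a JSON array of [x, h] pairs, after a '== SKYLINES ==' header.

== SKYLINES ==
[[0,7],[14,0]]
[[0,7],[14,0]]
[[0,7],[11,16],[14,0]]
[[0,7],[11,16],[14,5],[22,0]]
[[0,7],[11,16],[14,5],[22,0]]
[[0,7],[11,16],[14,5],[15,6],[16,5],[22,0]]
[[0,7],[11,16],[14,5],[15,6],[16,5],[22,0],[32,15],[36,0]]
[[0,7],[10,18],[20,5],[22,0],[32,15],[36,0]]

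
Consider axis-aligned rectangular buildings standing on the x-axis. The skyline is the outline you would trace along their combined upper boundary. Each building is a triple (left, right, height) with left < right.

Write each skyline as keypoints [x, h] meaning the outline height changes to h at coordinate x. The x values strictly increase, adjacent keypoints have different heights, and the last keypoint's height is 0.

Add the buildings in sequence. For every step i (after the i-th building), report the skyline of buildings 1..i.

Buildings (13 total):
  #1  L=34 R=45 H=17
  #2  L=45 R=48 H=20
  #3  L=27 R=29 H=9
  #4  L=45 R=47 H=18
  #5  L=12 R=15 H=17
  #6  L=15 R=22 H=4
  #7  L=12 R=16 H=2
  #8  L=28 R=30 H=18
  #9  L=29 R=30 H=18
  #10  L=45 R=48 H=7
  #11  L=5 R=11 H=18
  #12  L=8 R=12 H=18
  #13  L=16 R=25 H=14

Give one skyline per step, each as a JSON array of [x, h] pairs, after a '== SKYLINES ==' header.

== SKYLINES ==
[[34,17],[45,0]]
[[34,17],[45,20],[48,0]]
[[27,9],[29,0],[34,17],[45,20],[48,0]]
[[27,9],[29,0],[34,17],[45,20],[48,0]]
[[12,17],[15,0],[27,9],[29,0],[34,17],[45,20],[48,0]]
[[12,17],[15,4],[22,0],[27,9],[29,0],[34,17],[45,20],[48,0]]
[[12,17],[15,4],[22,0],[27,9],[29,0],[34,17],[45,20],[48,0]]
[[12,17],[15,4],[22,0],[27,9],[28,18],[30,0],[34,17],[45,20],[48,0]]
[[12,17],[15,4],[22,0],[27,9],[28,18],[30,0],[34,17],[45,20],[48,0]]
[[12,17],[15,4],[22,0],[27,9],[28,18],[30,0],[34,17],[45,20],[48,0]]
[[5,18],[11,0],[12,17],[15,4],[22,0],[27,9],[28,18],[30,0],[34,17],[45,20],[48,0]]
[[5,18],[12,17],[15,4],[22,0],[27,9],[28,18],[30,0],[34,17],[45,20],[48,0]]
[[5,18],[12,17],[15,4],[16,14],[25,0],[27,9],[28,18],[30,0],[34,17],[45,20],[48,0]]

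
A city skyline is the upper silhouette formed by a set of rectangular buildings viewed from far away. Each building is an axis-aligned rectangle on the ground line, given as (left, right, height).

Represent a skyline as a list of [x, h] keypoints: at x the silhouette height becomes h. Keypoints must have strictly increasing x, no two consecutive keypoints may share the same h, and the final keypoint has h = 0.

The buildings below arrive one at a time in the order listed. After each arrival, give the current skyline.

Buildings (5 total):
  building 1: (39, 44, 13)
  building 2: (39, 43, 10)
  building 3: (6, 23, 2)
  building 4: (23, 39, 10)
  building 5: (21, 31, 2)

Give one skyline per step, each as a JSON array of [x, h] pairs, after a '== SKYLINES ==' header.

== SKYLINES ==
[[39,13],[44,0]]
[[39,13],[44,0]]
[[6,2],[23,0],[39,13],[44,0]]
[[6,2],[23,10],[39,13],[44,0]]
[[6,2],[23,10],[39,13],[44,0]]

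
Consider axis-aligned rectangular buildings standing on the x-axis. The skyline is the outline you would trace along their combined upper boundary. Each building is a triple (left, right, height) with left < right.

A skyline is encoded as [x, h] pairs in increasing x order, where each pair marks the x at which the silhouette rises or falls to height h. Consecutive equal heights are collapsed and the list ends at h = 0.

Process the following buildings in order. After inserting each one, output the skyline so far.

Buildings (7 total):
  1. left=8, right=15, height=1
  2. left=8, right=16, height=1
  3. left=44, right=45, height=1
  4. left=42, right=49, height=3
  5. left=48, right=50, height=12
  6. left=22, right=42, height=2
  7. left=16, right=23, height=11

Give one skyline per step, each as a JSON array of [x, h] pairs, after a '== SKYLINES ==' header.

== SKYLINES ==
[[8,1],[15,0]]
[[8,1],[16,0]]
[[8,1],[16,0],[44,1],[45,0]]
[[8,1],[16,0],[42,3],[49,0]]
[[8,1],[16,0],[42,3],[48,12],[50,0]]
[[8,1],[16,0],[22,2],[42,3],[48,12],[50,0]]
[[8,1],[16,11],[23,2],[42,3],[48,12],[50,0]]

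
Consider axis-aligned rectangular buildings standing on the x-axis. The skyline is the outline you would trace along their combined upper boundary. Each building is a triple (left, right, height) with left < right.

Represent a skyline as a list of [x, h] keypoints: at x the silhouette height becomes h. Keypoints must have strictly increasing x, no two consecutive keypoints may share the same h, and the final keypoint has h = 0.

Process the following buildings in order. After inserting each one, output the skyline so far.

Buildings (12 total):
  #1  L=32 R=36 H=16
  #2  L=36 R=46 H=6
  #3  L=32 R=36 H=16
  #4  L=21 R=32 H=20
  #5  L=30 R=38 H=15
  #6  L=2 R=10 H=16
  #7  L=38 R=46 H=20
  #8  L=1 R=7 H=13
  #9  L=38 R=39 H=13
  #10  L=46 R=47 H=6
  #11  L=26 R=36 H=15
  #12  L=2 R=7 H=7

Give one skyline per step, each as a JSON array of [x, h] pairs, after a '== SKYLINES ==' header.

== SKYLINES ==
[[32,16],[36,0]]
[[32,16],[36,6],[46,0]]
[[32,16],[36,6],[46,0]]
[[21,20],[32,16],[36,6],[46,0]]
[[21,20],[32,16],[36,15],[38,6],[46,0]]
[[2,16],[10,0],[21,20],[32,16],[36,15],[38,6],[46,0]]
[[2,16],[10,0],[21,20],[32,16],[36,15],[38,20],[46,0]]
[[1,13],[2,16],[10,0],[21,20],[32,16],[36,15],[38,20],[46,0]]
[[1,13],[2,16],[10,0],[21,20],[32,16],[36,15],[38,20],[46,0]]
[[1,13],[2,16],[10,0],[21,20],[32,16],[36,15],[38,20],[46,6],[47,0]]
[[1,13],[2,16],[10,0],[21,20],[32,16],[36,15],[38,20],[46,6],[47,0]]
[[1,13],[2,16],[10,0],[21,20],[32,16],[36,15],[38,20],[46,6],[47,0]]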